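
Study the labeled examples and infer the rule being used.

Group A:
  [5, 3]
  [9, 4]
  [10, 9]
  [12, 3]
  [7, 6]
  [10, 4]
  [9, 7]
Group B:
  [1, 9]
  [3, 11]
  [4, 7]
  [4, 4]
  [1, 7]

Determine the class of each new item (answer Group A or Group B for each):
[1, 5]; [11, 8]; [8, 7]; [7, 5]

Group B, Group A, Group A, Group A

A rule that fits every label: first > second — true of each 'Group A' example, false of each 'Group B' one.
[1, 5] — 1 < 5, hence Group B. [11, 8] — 11 > 8, hence Group A. [8, 7] — 8 > 7, hence Group A. [7, 5] — 7 > 5, hence Group A.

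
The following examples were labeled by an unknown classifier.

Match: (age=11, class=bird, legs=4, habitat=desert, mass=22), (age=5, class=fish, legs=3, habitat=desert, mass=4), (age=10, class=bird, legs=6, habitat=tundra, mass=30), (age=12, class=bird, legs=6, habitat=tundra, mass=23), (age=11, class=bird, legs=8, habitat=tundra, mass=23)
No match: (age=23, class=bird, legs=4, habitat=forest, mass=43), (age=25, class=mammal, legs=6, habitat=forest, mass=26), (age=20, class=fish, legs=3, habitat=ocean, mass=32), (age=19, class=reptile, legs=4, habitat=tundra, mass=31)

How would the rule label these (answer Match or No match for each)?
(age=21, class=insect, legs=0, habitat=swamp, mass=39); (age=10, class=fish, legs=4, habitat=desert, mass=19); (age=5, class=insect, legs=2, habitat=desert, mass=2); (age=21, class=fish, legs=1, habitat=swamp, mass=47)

No match, Match, Match, No match

The common property of the 'Match' items is: age ≤ 12. No 'No match' item has it.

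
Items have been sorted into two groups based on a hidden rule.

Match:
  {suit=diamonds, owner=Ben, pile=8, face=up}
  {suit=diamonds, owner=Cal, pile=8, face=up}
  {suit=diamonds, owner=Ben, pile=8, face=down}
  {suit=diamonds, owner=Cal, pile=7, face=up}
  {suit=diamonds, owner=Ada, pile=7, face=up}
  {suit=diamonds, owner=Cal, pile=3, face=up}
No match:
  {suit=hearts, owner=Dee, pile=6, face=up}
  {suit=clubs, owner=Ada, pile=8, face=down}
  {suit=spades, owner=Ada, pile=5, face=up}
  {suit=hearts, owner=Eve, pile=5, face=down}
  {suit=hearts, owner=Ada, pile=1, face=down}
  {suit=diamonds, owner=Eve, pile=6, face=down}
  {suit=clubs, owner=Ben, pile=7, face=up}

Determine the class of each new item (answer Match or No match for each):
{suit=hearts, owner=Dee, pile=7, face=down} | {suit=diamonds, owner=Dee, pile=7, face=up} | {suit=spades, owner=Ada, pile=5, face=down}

No match, Match, No match

Every 'Match' example satisfies: suit is diamonds AND pile ≠ 6. None of the 'No match' examples do.
{suit=hearts, owner=Dee, pile=7, face=down}: No match (suit is hearts, pile = 7).
{suit=diamonds, owner=Dee, pile=7, face=up}: Match (suit is diamonds, pile = 7).
{suit=spades, owner=Ada, pile=5, face=down}: No match (suit is spades, pile = 5).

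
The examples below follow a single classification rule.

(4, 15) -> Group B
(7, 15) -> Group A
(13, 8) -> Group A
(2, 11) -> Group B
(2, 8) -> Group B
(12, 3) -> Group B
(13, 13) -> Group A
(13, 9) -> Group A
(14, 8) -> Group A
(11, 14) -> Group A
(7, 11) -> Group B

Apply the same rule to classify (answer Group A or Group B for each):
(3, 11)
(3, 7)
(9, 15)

Group B, Group B, Group A

The simplest hypothesis consistent with all the labels is: sum ≥ 21.
(3, 11): 3+11 = 14, does not fit → Group B.
(3, 7): 3+7 = 10, does not fit → Group B.
(9, 15): 9+15 = 24, meets the rule → Group A.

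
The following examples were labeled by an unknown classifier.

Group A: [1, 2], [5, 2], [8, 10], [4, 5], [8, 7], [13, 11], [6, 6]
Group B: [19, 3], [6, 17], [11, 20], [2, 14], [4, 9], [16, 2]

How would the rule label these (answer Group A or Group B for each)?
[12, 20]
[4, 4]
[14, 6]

The simplest hypothesis consistent with all the labels is: |first − second| ≤ 3.

Group B, Group A, Group B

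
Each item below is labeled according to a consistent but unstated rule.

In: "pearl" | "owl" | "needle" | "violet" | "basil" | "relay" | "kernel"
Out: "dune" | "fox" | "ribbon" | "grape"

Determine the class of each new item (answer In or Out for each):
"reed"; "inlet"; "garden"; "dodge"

Out, In, Out, Out

'In' ⟺ contains 'l'.
"reed": Out (no 'l').
"inlet": In (has 'l').
"garden": Out (no 'l').
"dodge": Out (no 'l').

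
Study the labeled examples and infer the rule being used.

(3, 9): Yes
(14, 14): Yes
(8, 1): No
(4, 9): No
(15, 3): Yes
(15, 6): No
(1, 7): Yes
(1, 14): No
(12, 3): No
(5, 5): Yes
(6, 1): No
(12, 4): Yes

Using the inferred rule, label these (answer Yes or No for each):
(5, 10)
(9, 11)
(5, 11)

No, Yes, Yes

The simplest hypothesis consistent with all the labels is: sum is even.
(5, 10): No (5+10 = 15).
(9, 11): Yes (9+11 = 20).
(5, 11): Yes (5+11 = 16).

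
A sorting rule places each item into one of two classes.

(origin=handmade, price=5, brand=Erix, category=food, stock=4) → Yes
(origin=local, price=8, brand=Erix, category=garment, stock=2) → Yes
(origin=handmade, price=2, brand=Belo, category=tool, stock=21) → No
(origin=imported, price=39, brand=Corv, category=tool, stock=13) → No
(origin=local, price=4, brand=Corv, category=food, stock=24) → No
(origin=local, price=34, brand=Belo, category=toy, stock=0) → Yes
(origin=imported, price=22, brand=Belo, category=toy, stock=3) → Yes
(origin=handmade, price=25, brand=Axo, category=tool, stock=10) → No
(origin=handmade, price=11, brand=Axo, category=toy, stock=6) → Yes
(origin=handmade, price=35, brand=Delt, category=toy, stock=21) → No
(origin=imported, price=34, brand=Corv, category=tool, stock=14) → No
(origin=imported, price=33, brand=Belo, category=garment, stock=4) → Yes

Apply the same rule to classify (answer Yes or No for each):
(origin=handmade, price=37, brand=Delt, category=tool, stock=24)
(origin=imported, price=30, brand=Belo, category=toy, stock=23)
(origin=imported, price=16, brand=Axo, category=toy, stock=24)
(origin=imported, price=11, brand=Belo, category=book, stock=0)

No, No, No, Yes

The simplest hypothesis consistent with all the labels is: stock ≤ 6.
(origin=handmade, price=37, brand=Delt, category=tool, stock=24): stock = 24, does not pass → No.
(origin=imported, price=30, brand=Belo, category=toy, stock=23): stock = 23, does not pass → No.
(origin=imported, price=16, brand=Axo, category=toy, stock=24): stock = 24, does not pass → No.
(origin=imported, price=11, brand=Belo, category=book, stock=0): stock = 0, meets the rule → Yes.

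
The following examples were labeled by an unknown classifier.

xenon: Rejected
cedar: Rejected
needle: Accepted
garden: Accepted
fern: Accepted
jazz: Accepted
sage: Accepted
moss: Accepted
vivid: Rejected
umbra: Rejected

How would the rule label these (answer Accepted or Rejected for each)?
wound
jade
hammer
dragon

The rule appears to be: even length.
wound → length 5 → Rejected. jade → length 4 → Accepted. hammer → length 6 → Accepted. dragon → length 6 → Accepted.

Rejected, Accepted, Accepted, Accepted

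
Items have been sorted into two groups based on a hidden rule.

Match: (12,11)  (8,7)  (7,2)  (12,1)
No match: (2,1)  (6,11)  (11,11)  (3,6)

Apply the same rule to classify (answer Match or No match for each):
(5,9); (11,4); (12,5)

One predicate separates the groups cleanly: sum is odd AND first ≥ 7.
(5,9): No match (5+9 = 14, first 5).
(11,4): Match (11+4 = 15, first 11).
(12,5): Match (12+5 = 17, first 12).

No match, Match, Match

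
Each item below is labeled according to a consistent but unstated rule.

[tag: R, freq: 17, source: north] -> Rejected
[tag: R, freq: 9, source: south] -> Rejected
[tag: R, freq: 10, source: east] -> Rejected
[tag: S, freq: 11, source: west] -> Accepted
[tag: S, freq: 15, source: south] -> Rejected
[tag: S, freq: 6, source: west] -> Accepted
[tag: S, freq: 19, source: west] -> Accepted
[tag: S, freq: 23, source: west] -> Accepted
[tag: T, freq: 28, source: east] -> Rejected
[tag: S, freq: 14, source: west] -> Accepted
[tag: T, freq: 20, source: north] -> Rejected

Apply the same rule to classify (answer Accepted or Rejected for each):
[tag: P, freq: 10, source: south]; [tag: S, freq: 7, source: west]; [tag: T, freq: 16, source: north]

Looking at the examples, the only property every 'Accepted' case has and every 'Rejected' case lacks is: source is west.
[tag: P, freq: 10, source: south] → source is south → Rejected.
[tag: S, freq: 7, source: west] → source is west → Accepted.
[tag: T, freq: 16, source: north] → source is north → Rejected.

Rejected, Accepted, Rejected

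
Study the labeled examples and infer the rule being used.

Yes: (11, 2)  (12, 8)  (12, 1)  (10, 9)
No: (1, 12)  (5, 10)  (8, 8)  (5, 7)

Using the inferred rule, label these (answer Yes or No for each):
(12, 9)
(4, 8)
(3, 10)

The common property of the 'Yes' items is: first > second. No 'No' item has it.
(12, 9) — 12 > 9, hence Yes.
(4, 8) — 4 < 8, hence No.
(3, 10) — 3 < 10, hence No.

Yes, No, No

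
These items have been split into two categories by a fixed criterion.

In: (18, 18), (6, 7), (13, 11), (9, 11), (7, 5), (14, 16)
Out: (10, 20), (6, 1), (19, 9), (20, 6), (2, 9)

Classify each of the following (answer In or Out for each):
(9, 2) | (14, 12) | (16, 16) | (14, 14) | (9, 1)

The rule appears to be: |first − second| ≤ 2.
Out: (9, 2), since |9−2| = 7. In: (14, 12), since |14−12| = 2. In: (16, 16), since |16−16| = 0. In: (14, 14), since |14−14| = 0. Out: (9, 1), since |9−1| = 8.

Out, In, In, In, Out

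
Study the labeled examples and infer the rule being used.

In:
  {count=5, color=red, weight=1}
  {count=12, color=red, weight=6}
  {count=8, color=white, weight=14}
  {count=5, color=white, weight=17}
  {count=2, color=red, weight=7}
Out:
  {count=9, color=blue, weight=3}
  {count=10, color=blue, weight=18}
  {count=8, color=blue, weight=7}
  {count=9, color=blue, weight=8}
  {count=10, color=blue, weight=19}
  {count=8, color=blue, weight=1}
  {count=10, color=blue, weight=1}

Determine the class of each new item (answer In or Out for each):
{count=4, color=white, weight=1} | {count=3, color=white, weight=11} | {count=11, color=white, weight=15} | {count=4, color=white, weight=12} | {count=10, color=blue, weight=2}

In, In, In, In, Out

One predicate separates the groups cleanly: color is not blue.
{count=4, color=white, weight=1}: color is white — matches, so In. {count=3, color=white, weight=11}: color is white — matches, so In. {count=11, color=white, weight=15}: color is white — matches, so In. {count=4, color=white, weight=12}: color is white — matches, so In. {count=10, color=blue, weight=2}: color is blue — does not fit, so Out.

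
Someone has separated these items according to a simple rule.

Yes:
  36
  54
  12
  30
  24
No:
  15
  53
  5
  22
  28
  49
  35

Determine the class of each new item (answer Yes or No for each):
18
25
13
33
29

Yes, No, No, No, No

Every 'Yes' example satisfies: multiple of 6. None of the 'No' examples do.
18: Yes (18 = 6·3).
25: No (25 = 6·4 + 1).
13: No (13 = 6·2 + 1).
33: No (33 = 6·5 + 3).
29: No (29 = 6·4 + 5).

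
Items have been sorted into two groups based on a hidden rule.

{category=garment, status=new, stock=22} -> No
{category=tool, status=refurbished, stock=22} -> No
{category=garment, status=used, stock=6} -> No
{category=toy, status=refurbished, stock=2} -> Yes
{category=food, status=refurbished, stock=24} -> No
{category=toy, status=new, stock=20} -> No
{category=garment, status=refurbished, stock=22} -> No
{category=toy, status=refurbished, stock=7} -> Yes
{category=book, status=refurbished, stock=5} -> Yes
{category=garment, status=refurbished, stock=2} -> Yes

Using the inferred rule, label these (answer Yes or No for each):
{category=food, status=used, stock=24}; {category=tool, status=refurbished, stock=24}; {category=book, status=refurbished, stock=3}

No, No, Yes

All 'Yes' examples share one property — status is refurbished AND stock ≤ 7 — and every 'No' example lacks it.
{category=food, status=used, stock=24}: status is used, stock = 24 — fails the rule, so No. {category=tool, status=refurbished, stock=24}: status is refurbished, stock = 24 — fails the rule, so No. {category=book, status=refurbished, stock=3}: status is refurbished, stock = 3 — fits, so Yes.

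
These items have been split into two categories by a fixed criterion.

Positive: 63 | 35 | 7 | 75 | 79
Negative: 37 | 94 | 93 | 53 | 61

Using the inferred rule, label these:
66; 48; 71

Comparing the two groups points to one rule — ≡ 3 (mod 4).
66 → 66 mod 4 = 2 → Negative. 48 → 48 mod 4 = 0 → Negative. 71 → 71 mod 4 = 3 → Positive.

Negative, Negative, Positive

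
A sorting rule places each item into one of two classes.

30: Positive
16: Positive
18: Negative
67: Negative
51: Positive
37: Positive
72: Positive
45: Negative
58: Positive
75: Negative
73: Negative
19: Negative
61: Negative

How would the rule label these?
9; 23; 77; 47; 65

The classifier is using: ≡ 2 (mod 7).

Positive, Positive, Negative, Negative, Positive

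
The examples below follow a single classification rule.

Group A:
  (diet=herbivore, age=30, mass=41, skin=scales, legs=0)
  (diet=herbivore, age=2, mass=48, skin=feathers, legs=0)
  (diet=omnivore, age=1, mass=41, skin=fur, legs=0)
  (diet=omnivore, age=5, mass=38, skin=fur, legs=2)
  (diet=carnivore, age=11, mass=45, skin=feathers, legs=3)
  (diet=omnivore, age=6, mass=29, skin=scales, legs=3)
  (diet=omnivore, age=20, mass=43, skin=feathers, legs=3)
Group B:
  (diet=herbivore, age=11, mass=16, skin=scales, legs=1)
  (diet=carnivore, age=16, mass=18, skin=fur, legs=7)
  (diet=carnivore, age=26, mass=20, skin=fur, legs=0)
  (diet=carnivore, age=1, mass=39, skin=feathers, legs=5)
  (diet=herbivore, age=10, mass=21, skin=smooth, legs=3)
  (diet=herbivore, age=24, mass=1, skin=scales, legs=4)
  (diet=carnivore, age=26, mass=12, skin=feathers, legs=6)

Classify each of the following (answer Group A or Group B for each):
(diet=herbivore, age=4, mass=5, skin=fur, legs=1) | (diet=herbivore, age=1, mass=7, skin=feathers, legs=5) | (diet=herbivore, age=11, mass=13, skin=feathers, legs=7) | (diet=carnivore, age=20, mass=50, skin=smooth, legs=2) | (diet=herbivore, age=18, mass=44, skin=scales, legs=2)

Group B, Group B, Group B, Group A, Group A

All 'Group A' examples share one property — mass ≥ 29 AND legs ≤ 3 — and every 'Group B' example lacks it.
(diet=herbivore, age=4, mass=5, skin=fur, legs=1) → mass = 5, legs = 1 → Group B. (diet=herbivore, age=1, mass=7, skin=feathers, legs=5) → mass = 7, legs = 5 → Group B. (diet=herbivore, age=11, mass=13, skin=feathers, legs=7) → mass = 13, legs = 7 → Group B. (diet=carnivore, age=20, mass=50, skin=smooth, legs=2) → mass = 50, legs = 2 → Group A. (diet=herbivore, age=18, mass=44, skin=scales, legs=2) → mass = 44, legs = 2 → Group A.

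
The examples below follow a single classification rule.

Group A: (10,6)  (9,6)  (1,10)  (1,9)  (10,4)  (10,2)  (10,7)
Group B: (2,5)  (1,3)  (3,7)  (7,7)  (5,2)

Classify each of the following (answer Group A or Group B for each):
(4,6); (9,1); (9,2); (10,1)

Group B, Group A, Group A, Group A

A rule that fits every label: max ≥ 9 — true of each 'Group A' example, false of each 'Group B' one.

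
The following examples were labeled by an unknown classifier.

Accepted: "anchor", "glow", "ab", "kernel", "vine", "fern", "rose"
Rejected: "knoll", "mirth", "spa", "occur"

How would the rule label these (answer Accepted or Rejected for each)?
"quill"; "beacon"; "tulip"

Every 'Accepted' example satisfies: even length. None of the 'Rejected' examples do.
Rejected: "quill", since length 5.
Accepted: "beacon", since length 6.
Rejected: "tulip", since length 5.

Rejected, Accepted, Rejected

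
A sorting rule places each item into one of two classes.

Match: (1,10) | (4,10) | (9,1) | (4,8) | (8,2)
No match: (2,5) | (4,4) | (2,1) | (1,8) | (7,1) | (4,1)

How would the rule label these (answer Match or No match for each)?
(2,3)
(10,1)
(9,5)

No match, Match, Match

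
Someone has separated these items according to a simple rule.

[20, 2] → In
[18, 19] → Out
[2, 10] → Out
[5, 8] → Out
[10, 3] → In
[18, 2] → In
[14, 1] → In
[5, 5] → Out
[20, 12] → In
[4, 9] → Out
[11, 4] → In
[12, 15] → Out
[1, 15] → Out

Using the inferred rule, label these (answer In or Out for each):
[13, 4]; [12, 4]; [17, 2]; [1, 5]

In, In, In, Out

One predicate separates the groups cleanly: first > second.
[13, 4] — 13 > 4, hence In.
[12, 4] — 12 > 4, hence In.
[17, 2] — 17 > 2, hence In.
[1, 5] — 1 < 5, hence Out.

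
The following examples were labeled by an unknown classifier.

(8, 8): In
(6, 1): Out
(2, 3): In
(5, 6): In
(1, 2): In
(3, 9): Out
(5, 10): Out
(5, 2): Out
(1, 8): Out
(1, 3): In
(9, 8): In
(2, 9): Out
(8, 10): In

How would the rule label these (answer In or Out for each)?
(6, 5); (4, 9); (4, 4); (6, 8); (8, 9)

In, Out, In, In, In

The distinguishing property — |first − second| ≤ 2 — holds for all the 'In' cases and none of the 'Out' cases.
(6, 5): |6−5| = 1 — matches, so In. (4, 9): |4−9| = 5 — lacks this property, so Out. (4, 4): |4−4| = 0 — matches, so In. (6, 8): |6−8| = 2 — matches, so In. (8, 9): |8−9| = 1 — matches, so In.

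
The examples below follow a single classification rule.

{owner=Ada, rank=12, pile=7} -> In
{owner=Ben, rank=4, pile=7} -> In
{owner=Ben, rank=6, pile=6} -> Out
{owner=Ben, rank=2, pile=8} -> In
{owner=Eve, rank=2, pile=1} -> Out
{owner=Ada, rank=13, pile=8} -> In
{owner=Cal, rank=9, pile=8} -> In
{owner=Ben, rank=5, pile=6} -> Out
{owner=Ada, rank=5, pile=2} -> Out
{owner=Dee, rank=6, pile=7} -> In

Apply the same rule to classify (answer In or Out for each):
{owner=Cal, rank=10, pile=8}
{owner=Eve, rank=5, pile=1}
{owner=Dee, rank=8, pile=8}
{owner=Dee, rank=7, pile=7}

One predicate separates the groups cleanly: pile ≥ 7.
{owner=Cal, rank=10, pile=8} — pile = 8, hence In.
{owner=Eve, rank=5, pile=1} — pile = 1, hence Out.
{owner=Dee, rank=8, pile=8} — pile = 8, hence In.
{owner=Dee, rank=7, pile=7} — pile = 7, hence In.

In, Out, In, In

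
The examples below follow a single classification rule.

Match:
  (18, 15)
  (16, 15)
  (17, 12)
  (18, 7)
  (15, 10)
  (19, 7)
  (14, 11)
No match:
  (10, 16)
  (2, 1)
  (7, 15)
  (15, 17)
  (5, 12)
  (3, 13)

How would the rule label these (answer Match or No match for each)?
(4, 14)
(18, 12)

The distinguishing property — first > second AND sum ≥ 16 — holds for all the 'Match' cases and none of the 'No match' cases.
(4, 14): 4 < 14, 4+14 = 18, does not pass → No match. (18, 12): 18 > 12, 18+12 = 30, satisfies this → Match.

No match, Match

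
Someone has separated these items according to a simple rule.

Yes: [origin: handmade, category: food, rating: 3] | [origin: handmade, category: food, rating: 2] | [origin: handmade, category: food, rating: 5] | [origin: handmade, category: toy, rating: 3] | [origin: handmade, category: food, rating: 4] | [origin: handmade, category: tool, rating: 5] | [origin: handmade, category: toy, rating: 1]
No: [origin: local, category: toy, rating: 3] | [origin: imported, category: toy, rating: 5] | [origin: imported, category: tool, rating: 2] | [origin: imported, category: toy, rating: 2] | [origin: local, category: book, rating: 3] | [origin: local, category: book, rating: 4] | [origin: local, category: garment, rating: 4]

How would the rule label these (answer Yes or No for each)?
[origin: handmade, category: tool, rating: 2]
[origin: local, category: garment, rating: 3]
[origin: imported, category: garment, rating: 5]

Looking at the examples, the only property every 'Yes' case has and every 'No' case lacks is: origin is handmade.
[origin: handmade, category: tool, rating: 2]: origin is handmade, qualifies → Yes. [origin: local, category: garment, rating: 3]: origin is local, doesn't qualify → No. [origin: imported, category: garment, rating: 5]: origin is imported, doesn't qualify → No.

Yes, No, No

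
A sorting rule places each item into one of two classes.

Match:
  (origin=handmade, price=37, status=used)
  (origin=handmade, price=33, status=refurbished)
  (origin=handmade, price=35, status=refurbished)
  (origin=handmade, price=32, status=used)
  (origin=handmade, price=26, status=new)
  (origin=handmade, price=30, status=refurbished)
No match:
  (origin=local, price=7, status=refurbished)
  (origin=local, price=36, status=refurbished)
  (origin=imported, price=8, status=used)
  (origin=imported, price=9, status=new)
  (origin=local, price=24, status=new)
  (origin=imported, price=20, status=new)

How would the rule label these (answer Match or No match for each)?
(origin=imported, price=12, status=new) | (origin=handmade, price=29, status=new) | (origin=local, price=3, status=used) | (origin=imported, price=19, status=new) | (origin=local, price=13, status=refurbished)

One predicate separates the groups cleanly: origin is handmade.
(origin=imported, price=12, status=new): origin is imported, lacks this property → No match.
(origin=handmade, price=29, status=new): origin is handmade, passes → Match.
(origin=local, price=3, status=used): origin is local, lacks this property → No match.
(origin=imported, price=19, status=new): origin is imported, lacks this property → No match.
(origin=local, price=13, status=refurbished): origin is local, lacks this property → No match.

No match, Match, No match, No match, No match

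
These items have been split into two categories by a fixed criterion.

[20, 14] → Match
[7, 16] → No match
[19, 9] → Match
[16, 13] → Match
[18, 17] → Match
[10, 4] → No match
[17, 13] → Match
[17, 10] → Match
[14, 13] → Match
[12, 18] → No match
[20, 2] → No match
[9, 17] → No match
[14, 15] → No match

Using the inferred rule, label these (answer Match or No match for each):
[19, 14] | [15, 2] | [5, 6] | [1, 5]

Match, No match, No match, No match

The classifier is using: first > second AND sum ≥ 23.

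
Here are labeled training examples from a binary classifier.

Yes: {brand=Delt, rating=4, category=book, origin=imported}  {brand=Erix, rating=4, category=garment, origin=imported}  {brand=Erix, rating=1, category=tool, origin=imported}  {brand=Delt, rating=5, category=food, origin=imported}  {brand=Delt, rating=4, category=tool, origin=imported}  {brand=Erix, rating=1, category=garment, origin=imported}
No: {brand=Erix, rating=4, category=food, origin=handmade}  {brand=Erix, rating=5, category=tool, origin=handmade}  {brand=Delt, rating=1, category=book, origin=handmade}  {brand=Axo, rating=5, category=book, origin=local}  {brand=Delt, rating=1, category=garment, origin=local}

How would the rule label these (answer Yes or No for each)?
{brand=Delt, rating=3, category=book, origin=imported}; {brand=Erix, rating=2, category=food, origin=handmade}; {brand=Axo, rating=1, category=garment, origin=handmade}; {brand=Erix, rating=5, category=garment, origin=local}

Yes, No, No, No

The classifier is using: origin is imported.
Yes: {brand=Delt, rating=3, category=book, origin=imported}, since origin is imported.
No: {brand=Erix, rating=2, category=food, origin=handmade}, since origin is handmade.
No: {brand=Axo, rating=1, category=garment, origin=handmade}, since origin is handmade.
No: {brand=Erix, rating=5, category=garment, origin=local}, since origin is local.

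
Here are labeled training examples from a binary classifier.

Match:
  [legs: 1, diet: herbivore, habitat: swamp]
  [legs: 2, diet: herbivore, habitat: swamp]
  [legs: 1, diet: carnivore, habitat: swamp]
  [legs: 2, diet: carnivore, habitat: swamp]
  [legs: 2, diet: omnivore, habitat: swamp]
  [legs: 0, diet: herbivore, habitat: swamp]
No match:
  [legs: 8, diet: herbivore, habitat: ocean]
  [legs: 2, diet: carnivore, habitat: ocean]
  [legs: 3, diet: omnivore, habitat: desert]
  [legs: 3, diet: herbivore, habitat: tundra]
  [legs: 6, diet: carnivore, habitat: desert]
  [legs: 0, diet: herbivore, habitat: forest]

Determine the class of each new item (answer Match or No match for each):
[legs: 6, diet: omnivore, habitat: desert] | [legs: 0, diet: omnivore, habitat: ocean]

No match, No match

Checking candidate rules against both groups, what survives is: habitat is swamp.
[legs: 6, diet: omnivore, habitat: desert]: No match (habitat is desert).
[legs: 0, diet: omnivore, habitat: ocean]: No match (habitat is ocean).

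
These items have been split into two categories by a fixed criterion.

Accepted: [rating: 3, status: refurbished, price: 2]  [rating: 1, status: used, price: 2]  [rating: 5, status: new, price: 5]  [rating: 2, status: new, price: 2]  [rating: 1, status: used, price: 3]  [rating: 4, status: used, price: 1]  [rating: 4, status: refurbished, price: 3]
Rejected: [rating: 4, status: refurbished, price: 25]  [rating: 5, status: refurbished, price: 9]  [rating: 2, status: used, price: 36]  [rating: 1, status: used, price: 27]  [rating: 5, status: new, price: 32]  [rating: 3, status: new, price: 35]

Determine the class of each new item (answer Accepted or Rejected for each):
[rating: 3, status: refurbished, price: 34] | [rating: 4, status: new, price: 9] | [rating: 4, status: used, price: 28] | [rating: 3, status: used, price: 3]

Rule: price ≤ 5. This holds for each 'Accepted' example and fails for each 'Rejected' one.

Rejected, Rejected, Rejected, Accepted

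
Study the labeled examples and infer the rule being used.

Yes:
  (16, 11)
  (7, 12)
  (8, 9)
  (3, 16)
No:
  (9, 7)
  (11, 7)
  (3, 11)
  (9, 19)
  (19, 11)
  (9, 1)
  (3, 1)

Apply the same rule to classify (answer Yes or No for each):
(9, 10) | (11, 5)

Yes, No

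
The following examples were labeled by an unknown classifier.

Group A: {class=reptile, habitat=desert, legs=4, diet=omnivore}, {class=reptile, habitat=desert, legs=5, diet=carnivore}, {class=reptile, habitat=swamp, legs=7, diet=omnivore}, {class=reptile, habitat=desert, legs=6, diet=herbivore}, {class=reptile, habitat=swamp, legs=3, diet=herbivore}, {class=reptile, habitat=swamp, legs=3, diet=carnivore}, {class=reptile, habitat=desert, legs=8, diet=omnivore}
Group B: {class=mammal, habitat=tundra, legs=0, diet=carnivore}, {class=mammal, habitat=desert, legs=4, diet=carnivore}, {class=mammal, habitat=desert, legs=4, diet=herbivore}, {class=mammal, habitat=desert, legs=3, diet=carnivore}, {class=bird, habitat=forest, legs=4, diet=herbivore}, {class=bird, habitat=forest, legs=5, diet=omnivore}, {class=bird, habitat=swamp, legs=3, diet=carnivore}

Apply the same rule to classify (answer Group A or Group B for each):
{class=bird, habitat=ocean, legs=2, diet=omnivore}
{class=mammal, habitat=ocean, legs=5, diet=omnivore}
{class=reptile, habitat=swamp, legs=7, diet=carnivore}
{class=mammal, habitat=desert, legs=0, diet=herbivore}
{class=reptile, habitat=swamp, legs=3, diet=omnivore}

'Group A' ⟺ class is reptile.
{class=bird, habitat=ocean, legs=2, diet=omnivore}: class is bird — does not satisfy this, so Group B. {class=mammal, habitat=ocean, legs=5, diet=omnivore}: class is mammal — does not satisfy this, so Group B. {class=reptile, habitat=swamp, legs=7, diet=carnivore}: class is reptile — qualifies, so Group A. {class=mammal, habitat=desert, legs=0, diet=herbivore}: class is mammal — does not satisfy this, so Group B. {class=reptile, habitat=swamp, legs=3, diet=omnivore}: class is reptile — qualifies, so Group A.

Group B, Group B, Group A, Group B, Group A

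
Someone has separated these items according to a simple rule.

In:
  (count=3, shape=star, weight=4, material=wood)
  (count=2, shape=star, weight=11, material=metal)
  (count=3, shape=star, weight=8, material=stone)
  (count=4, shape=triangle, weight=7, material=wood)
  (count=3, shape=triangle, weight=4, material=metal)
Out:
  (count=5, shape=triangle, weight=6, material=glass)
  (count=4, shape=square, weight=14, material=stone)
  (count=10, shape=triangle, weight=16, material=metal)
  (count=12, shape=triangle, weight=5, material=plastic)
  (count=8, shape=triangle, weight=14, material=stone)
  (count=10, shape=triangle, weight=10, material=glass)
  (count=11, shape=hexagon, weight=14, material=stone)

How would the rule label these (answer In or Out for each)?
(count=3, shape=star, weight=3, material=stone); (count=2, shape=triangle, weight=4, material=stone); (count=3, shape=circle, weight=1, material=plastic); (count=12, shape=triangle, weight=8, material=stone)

In, In, In, Out

'In' ⟺ weight ≤ 11 AND count ≤ 4.
(count=3, shape=star, weight=3, material=stone): weight = 3, count = 3, fits → In.
(count=2, shape=triangle, weight=4, material=stone): weight = 4, count = 2, fits → In.
(count=3, shape=circle, weight=1, material=plastic): weight = 1, count = 3, fits → In.
(count=12, shape=triangle, weight=8, material=stone): weight = 8, count = 12, does not pass → Out.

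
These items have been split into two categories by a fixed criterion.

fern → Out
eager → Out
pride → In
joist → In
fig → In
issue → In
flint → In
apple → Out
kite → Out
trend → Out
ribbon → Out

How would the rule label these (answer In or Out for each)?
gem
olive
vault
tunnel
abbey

One predicate separates the groups cleanly: odd length AND contains 'i'.
gem: Out (length 3, no 'i'). olive: In (length 5, has 'i'). vault: Out (length 5, no 'i'). tunnel: Out (length 6, no 'i'). abbey: Out (length 5, no 'i').

Out, In, Out, Out, Out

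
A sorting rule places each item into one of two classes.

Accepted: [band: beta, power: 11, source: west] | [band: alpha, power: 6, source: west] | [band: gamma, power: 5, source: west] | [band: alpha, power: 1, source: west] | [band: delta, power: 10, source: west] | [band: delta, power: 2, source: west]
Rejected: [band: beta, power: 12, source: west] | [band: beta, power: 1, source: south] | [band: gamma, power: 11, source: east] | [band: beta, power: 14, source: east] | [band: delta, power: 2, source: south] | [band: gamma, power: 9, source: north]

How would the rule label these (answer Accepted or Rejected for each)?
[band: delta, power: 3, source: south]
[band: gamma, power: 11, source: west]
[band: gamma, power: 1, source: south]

The simplest hypothesis consistent with all the labels is: source is west AND power ≤ 11.
[band: delta, power: 3, source: south]: source is south, power = 3, fails the rule → Rejected. [band: gamma, power: 11, source: west]: source is west, power = 11, matches → Accepted. [band: gamma, power: 1, source: south]: source is south, power = 1, fails the rule → Rejected.

Rejected, Accepted, Rejected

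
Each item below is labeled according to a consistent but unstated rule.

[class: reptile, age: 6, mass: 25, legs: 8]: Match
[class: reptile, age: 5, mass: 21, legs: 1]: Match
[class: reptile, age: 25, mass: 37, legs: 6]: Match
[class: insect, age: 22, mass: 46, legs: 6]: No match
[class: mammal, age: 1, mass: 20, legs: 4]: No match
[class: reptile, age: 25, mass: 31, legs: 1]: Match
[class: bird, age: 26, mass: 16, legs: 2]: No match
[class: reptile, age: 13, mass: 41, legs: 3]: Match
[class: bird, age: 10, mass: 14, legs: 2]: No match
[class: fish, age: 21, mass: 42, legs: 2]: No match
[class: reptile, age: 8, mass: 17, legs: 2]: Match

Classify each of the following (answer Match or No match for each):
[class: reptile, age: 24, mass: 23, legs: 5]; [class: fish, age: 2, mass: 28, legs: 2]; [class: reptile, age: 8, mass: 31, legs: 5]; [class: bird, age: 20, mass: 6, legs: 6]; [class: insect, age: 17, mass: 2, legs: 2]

Match, No match, Match, No match, No match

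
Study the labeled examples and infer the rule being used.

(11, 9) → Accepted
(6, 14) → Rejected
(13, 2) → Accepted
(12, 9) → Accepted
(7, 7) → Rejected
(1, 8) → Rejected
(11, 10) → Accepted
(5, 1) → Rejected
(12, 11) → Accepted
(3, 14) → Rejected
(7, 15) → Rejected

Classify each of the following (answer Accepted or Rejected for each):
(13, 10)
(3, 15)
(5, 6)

The pattern is that an item is 'Accepted' exactly when: first ≥ 8.
(13, 10): first 13 — meets the rule, so Accepted. (3, 15): first 3 — fails this test, so Rejected. (5, 6): first 5 — fails this test, so Rejected.

Accepted, Rejected, Rejected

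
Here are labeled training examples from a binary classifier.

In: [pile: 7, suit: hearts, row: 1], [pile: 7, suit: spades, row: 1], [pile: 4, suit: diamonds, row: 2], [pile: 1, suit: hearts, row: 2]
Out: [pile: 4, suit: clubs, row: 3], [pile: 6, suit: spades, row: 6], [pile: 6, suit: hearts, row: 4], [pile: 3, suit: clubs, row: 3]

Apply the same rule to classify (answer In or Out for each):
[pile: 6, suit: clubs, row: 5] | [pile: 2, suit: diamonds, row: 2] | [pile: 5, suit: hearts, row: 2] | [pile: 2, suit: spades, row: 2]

Out, In, In, In

A rule that fits every label: row ≤ 2 — true of each 'In' example, false of each 'Out' one.
[pile: 6, suit: clubs, row: 5] → row = 5 → Out.
[pile: 2, suit: diamonds, row: 2] → row = 2 → In.
[pile: 5, suit: hearts, row: 2] → row = 2 → In.
[pile: 2, suit: spades, row: 2] → row = 2 → In.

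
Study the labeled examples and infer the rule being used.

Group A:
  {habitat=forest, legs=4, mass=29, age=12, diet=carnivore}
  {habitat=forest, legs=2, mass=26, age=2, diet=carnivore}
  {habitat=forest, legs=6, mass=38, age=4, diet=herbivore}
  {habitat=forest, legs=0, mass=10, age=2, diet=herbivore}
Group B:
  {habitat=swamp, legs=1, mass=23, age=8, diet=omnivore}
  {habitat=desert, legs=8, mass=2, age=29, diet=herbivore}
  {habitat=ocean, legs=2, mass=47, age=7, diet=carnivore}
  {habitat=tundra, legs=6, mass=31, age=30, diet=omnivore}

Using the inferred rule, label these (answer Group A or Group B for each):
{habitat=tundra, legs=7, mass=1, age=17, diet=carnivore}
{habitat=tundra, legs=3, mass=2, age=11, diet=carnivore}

Group B, Group B

The common property of the 'Group A' items is: habitat is forest. No 'Group B' item has it.
{habitat=tundra, legs=7, mass=1, age=17, diet=carnivore}: habitat is tundra, does not satisfy this → Group B.
{habitat=tundra, legs=3, mass=2, age=11, diet=carnivore}: habitat is tundra, does not satisfy this → Group B.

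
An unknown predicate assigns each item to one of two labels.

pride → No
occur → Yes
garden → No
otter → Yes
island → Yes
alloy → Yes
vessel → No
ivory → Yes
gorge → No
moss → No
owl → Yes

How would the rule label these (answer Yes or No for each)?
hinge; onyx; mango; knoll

Checking candidate rules against both groups, what survives is: starts with a vowel.
hinge: No (starts with 'h').
onyx: Yes (starts with 'o').
mango: No (starts with 'm').
knoll: No (starts with 'k').

No, Yes, No, No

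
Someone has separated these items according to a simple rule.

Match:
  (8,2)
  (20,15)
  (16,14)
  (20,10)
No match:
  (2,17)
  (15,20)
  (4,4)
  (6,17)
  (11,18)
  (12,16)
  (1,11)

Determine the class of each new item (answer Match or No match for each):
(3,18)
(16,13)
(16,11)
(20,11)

No match, Match, Match, Match

Checking candidate rules against both groups, what survives is: first > second.
(3,18): 3 < 18 — fails this test, so No match.
(16,13): 16 > 13 — qualifies, so Match.
(16,11): 16 > 11 — qualifies, so Match.
(20,11): 20 > 11 — qualifies, so Match.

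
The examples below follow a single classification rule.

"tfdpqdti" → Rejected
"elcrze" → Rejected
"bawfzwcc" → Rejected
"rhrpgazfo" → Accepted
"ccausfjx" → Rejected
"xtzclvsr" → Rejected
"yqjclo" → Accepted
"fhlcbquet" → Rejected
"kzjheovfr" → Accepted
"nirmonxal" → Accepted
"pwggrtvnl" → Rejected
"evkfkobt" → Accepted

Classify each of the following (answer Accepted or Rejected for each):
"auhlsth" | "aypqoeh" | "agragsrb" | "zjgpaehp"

Rule: contains 'o'. This holds for each 'Accepted' example and fails for each 'Rejected' one.
"auhlsth": Rejected (no 'o'). "aypqoeh": Accepted (has 'o'). "agragsrb": Rejected (no 'o'). "zjgpaehp": Rejected (no 'o').

Rejected, Accepted, Rejected, Rejected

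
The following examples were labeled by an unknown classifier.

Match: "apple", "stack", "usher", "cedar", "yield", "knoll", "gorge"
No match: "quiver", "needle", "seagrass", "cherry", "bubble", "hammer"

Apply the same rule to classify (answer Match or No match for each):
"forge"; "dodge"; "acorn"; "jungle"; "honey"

One predicate separates the groups cleanly: odd length.

Match, Match, Match, No match, Match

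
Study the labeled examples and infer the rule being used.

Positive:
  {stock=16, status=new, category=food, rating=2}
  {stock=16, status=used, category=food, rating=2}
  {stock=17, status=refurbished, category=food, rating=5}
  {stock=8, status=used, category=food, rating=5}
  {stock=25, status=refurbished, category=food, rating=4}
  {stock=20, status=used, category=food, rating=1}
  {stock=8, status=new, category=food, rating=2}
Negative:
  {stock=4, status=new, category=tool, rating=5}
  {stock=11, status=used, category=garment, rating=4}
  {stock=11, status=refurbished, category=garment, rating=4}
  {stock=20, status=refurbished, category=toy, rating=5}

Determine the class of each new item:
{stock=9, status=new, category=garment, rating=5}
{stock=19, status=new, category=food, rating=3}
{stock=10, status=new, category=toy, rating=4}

One predicate separates the groups cleanly: category is food.
{stock=9, status=new, category=garment, rating=5}: Negative (category is garment). {stock=19, status=new, category=food, rating=3}: Positive (category is food). {stock=10, status=new, category=toy, rating=4}: Negative (category is toy).

Negative, Positive, Negative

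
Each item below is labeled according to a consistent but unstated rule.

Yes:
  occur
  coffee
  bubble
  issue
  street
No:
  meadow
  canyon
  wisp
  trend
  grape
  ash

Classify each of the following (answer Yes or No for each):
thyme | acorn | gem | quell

No, No, No, Yes

Every 'Yes' example satisfies: has a double letter. None of the 'No' examples do.
thyme: no doubled letter — does not satisfy this, so No.
acorn: no doubled letter — does not satisfy this, so No.
gem: no doubled letter — does not satisfy this, so No.
quell: 'll' doubled — qualifies, so Yes.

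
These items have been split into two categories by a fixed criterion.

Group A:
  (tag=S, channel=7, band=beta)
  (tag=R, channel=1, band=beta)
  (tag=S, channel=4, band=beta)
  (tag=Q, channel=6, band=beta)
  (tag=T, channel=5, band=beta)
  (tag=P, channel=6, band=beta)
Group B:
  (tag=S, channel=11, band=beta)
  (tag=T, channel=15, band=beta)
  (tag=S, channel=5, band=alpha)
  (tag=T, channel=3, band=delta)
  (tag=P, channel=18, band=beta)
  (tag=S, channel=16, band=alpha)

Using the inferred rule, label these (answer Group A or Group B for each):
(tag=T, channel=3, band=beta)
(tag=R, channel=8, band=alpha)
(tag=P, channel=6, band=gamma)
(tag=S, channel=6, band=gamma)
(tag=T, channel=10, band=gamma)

Group A, Group B, Group B, Group B, Group B

A rule that fits every label: band is beta AND channel ≤ 7 — true of each 'Group A' example, false of each 'Group B' one.
(tag=T, channel=3, band=beta): Group A (band is beta, channel = 3). (tag=R, channel=8, band=alpha): Group B (band is alpha, channel = 8). (tag=P, channel=6, band=gamma): Group B (band is gamma, channel = 6). (tag=S, channel=6, band=gamma): Group B (band is gamma, channel = 6). (tag=T, channel=10, band=gamma): Group B (band is gamma, channel = 10).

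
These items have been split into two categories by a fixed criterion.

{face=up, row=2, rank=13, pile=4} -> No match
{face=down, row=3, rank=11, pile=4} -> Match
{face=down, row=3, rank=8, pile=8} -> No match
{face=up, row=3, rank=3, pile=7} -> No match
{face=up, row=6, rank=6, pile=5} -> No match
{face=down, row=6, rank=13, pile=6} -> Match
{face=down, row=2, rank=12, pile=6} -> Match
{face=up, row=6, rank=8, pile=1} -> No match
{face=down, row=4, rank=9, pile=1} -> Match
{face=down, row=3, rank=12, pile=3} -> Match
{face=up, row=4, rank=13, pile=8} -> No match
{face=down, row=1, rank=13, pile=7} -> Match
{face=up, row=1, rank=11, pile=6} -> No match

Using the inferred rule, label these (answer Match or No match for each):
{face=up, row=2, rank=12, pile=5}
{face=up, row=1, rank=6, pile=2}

The simplest hypothesis consistent with all the labels is: face is down AND pile ≤ 7.

No match, No match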